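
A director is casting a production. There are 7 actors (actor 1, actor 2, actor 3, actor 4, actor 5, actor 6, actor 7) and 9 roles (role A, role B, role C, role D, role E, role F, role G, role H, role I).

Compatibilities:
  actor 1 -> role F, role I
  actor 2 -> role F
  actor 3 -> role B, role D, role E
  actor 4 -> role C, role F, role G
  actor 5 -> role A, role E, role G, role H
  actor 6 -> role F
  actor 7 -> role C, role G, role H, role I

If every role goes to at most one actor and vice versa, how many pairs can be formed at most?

One maximum matching: actor 1–role I, actor 2–role F, actor 3–role D, actor 4–role C, actor 5–role H, actor 7–role G.
The set {actor 2, actor 6} has only 1 neighbour ({role F}), so by Hall's theorem at most 6 of the 7 actors can be matched.

6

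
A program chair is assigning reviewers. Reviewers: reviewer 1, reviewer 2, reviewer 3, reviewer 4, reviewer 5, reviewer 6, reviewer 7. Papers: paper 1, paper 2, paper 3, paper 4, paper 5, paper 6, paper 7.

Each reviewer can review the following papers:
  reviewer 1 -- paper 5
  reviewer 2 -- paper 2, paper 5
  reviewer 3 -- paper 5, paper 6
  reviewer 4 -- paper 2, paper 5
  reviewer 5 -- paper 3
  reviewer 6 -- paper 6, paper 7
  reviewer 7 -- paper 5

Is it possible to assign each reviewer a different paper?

No

The set {reviewer 1, reviewer 2, reviewer 4, reviewer 7} has only 2 neighbours ({paper 2, paper 5}), so by Hall's theorem at most 5 of the 7 reviewers can be matched.
Hence no matching covers every reviewer.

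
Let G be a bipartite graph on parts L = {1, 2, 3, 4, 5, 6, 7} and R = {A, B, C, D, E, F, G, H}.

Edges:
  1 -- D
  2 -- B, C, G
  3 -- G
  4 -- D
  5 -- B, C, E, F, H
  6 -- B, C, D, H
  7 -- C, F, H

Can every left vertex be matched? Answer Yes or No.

No

The set {1, 4} has only 1 neighbour ({D}), so by Hall's theorem at most 6 of the 7 left vertices can be matched.
Hence no matching covers every left vertex.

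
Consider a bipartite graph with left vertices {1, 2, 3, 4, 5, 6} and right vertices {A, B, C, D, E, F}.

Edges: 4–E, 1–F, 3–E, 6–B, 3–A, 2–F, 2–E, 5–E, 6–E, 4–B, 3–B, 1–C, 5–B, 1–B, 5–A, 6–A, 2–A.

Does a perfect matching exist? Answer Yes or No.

The set {3, 4, 5, 6} has only 3 neighbours ({A, B, E}), so by Hall's theorem at most 5 of the 6 left vertices can be matched.
Hence no matching covers every left vertex.

No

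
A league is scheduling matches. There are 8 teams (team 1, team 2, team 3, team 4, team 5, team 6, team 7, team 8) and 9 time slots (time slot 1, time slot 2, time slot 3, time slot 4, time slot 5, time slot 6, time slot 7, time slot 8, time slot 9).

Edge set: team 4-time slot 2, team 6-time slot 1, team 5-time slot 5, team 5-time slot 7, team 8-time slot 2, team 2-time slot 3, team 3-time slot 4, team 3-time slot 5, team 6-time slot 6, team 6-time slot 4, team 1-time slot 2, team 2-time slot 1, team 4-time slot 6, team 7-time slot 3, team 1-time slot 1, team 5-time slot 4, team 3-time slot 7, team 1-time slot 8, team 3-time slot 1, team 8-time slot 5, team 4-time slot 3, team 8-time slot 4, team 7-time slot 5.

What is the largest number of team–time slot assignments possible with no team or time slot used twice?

8

A valid assignment of size 8: team 1-time slot 8, team 2-time slot 1, team 3-time slot 5, team 4-time slot 2, team 5-time slot 7, team 6-time slot 6, team 7-time slot 3, team 8-time slot 4.
All 8 teams are matched, so no larger matching exists.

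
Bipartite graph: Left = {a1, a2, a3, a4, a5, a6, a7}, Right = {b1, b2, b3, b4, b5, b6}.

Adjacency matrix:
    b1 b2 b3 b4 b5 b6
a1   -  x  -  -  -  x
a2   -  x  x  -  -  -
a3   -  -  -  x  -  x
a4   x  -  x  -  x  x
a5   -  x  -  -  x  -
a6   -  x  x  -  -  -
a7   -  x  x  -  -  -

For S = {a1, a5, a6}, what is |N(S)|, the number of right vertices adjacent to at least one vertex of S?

The union of neighbours of {a1, a5, a6} is {b2, b3, b5, b6}, which has 4 elements.
Since |N(S)| = 4 ≥ |S| = 3, Hall's condition holds for this subset.

4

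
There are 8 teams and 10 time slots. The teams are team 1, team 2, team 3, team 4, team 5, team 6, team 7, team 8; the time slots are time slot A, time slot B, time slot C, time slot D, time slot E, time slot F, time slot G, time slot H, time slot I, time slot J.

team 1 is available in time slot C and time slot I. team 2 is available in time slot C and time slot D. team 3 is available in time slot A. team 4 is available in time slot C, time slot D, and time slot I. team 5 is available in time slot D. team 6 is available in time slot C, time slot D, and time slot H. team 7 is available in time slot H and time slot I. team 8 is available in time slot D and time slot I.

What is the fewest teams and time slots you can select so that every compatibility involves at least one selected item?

The 5 edges team 1–time slot C, team 2–time slot D, team 3–time slot A, team 4–time slot I, team 6–time slot H form a matching, so any vertex cover needs at least 5 vertices (one per matched edge).
Conversely {team 3, time slot C, time slot D, time slot H, time slot I} meets every edge and has exactly 5 vertices, so 5 is optimal.

5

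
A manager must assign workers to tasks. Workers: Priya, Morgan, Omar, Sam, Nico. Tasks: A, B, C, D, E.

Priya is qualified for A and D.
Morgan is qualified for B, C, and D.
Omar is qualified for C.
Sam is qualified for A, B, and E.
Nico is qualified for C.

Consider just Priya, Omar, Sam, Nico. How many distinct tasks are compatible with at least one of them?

The union of neighbours of {Priya, Omar, Sam, Nico} is {A, B, C, D, E}, which has 5 elements.
Since |N(S)| = 5 ≥ |S| = 4, Hall's condition holds for this subset.

5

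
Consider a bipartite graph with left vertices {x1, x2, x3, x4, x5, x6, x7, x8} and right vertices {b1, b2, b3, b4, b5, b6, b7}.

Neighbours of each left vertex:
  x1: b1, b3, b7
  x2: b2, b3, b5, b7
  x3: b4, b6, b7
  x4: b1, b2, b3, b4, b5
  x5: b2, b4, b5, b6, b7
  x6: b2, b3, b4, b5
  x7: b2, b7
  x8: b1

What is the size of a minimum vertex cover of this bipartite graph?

{b1, b2, b3, b4, b5, b6, b7} is a vertex cover of size 7: every edge has an endpoint in this set.
No smaller cover exists because x1–b3, x2–b2, x3–b6, x4–b1, x5–b5, x6–b4, x7–b7 is a matching of size 7, and a cover must include an endpoint of each of these disjoint edges (König's theorem).

7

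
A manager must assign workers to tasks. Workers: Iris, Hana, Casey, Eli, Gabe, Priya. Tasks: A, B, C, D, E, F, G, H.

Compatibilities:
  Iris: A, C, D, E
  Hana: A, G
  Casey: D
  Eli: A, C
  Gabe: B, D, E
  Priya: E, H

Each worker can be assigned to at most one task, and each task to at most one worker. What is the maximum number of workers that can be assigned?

A valid assignment of size 6: Iris→C, Hana→G, Casey→D, Eli→A, Gabe→B, Priya→E.
All 6 workers are matched, so no larger matching exists.

6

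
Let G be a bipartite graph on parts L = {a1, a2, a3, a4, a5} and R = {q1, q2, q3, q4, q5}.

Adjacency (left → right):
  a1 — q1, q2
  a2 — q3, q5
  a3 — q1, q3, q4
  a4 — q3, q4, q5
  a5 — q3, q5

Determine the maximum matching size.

5

One maximum matching: a1→q2, a2→q3, a3→q1, a4→q4, a5→q5.
All 5 left vertices are matched, so no larger matching exists.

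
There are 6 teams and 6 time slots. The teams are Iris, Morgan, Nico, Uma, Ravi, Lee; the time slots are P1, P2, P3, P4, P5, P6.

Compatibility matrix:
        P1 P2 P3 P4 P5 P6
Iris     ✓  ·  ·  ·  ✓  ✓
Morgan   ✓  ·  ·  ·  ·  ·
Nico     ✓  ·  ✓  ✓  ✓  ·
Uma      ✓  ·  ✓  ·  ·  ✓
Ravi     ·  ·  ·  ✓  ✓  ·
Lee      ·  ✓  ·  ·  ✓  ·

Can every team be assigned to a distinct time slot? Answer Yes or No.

One maximum matching: Iris→P6, Morgan→P1, Nico→P4, Uma→P3, Ravi→P5, Lee→P2.
Every team is matched, so this is a perfect matching.

Yes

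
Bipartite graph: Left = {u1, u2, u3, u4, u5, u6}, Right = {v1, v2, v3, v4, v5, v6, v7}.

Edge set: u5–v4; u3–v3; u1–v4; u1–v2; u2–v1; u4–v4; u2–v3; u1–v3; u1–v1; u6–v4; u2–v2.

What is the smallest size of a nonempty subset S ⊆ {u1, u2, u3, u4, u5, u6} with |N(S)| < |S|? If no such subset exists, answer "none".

Take S = {u4, u5}. Its neighbourhood is {v4}, so |N(S)| = 1 < |S| = 2.
No single vertex violates Hall's condition since each has at least one neighbour, so 2 is the minimum.

2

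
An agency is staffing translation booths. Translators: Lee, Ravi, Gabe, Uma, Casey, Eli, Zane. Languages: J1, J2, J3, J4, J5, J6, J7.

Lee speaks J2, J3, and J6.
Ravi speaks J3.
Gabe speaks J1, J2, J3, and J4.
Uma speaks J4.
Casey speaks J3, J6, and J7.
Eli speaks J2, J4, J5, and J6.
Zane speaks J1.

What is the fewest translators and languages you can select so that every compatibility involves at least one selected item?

7

The 7 edges Lee–J6, Ravi–J3, Gabe–J2, Uma–J4, Casey–J7, Eli–J5, Zane–J1 form a matching, so any vertex cover needs at least 7 vertices (one per matched edge).
Conversely {Lee, Ravi, Gabe, Uma, Casey, Eli, Zane} meets every edge and has exactly 7 vertices, so 7 is optimal.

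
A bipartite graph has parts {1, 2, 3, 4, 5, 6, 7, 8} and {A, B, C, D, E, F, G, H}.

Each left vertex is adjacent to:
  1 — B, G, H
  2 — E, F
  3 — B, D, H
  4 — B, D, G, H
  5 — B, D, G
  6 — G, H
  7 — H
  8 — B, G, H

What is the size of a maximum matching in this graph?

One maximum matching: 1–H, 2–E, 3–D, 4–G, 5–B.
The set {1, 3, 4, 5, 6, 7, 8} has only 4 neighbours ({B, D, G, H}), so by Hall's theorem at most 5 of the 8 left vertices can be matched.

5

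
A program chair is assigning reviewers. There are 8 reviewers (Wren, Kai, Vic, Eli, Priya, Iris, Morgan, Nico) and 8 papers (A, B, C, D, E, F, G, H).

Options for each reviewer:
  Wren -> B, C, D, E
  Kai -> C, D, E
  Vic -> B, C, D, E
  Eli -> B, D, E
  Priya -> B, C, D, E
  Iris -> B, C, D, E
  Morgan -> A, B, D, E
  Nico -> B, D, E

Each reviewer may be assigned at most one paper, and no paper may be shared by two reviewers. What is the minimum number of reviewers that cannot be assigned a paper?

3

One maximum matching: Wren–C, Kai–D, Vic–E, Eli–B, Morgan–A.
The set {Wren, Kai, Vic, Eli, Priya, Iris, Nico} has only 4 neighbours ({B, C, D, E}), so by Hall's theorem at most 5 of the 8 reviewers can be matched.
That matches 5 of the 8, leaving 3 unmatched; no matching can do better.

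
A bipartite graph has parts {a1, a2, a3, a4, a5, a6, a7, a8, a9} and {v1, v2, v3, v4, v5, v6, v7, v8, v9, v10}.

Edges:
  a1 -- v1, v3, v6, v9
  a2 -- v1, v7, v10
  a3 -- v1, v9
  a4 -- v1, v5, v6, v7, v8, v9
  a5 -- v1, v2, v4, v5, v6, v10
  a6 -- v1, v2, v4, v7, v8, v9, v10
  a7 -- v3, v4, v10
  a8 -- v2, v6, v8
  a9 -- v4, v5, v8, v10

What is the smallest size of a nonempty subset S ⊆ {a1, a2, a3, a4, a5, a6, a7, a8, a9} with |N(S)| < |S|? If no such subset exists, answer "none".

A matching saturating every left vertex exists, for instance a1→v3, a2→v7, a3→v9, a4→v5, a5→v1, a6→v2, a7→v4, a8→v6, a9→v10.
By Hall's marriage theorem, this means |N(S)| ≥ |S| for every subset S, so no violating subset exists.

none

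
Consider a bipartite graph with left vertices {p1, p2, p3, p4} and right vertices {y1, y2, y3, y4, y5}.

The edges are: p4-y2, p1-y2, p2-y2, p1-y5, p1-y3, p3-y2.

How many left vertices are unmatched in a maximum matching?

For example, pair p1–y3, p2–y2.
The set {p2, p3, p4} has only 1 neighbour ({y2}), so by Hall's theorem at most 2 of the 4 left vertices can be matched.
That matches 2 of the 4, leaving 2 unmatched; no matching can do better.

2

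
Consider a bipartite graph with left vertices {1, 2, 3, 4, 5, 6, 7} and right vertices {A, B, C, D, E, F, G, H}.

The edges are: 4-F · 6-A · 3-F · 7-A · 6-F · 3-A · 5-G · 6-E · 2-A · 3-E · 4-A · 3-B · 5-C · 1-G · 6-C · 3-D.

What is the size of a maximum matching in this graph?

One maximum matching: 1→G, 2→A, 3→B, 4→F, 5→C, 6→E.
The set {2, 7} has only 1 neighbour ({A}), so by Hall's theorem at most 6 of the 7 left vertices can be matched.

6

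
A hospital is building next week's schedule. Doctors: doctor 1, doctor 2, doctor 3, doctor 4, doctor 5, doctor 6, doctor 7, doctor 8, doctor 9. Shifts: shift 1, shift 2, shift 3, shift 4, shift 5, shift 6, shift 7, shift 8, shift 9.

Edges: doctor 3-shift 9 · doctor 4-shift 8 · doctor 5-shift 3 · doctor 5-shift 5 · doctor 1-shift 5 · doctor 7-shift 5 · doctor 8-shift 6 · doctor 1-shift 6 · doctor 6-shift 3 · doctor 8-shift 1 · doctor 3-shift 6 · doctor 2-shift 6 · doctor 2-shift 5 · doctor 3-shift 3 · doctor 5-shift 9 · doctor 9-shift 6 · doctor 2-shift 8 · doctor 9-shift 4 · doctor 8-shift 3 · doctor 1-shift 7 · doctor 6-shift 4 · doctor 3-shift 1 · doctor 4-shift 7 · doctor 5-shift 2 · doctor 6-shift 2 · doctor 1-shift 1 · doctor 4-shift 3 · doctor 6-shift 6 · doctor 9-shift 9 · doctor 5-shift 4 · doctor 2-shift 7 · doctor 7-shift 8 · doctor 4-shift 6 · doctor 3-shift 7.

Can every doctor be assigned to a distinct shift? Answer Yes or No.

A valid assignment of size 9: doctor 1-shift 1, doctor 2-shift 7, doctor 3-shift 9, doctor 4-shift 8, doctor 5-shift 2, doctor 6-shift 4, doctor 7-shift 5, doctor 8-shift 3, doctor 9-shift 6.
Every doctor is matched, so this is a perfect matching.

Yes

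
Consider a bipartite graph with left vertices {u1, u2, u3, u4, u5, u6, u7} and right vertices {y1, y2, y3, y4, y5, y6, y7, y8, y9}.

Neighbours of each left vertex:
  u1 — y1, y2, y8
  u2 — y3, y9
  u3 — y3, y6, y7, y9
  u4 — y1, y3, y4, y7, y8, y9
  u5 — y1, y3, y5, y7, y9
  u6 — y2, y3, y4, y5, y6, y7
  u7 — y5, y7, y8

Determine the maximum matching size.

7

A valid assignment of size 7: u1-y2, u2-y9, u3-y3, u4-y7, u5-y1, u6-y6, u7-y8.
All 7 left vertices are matched, so no larger matching exists.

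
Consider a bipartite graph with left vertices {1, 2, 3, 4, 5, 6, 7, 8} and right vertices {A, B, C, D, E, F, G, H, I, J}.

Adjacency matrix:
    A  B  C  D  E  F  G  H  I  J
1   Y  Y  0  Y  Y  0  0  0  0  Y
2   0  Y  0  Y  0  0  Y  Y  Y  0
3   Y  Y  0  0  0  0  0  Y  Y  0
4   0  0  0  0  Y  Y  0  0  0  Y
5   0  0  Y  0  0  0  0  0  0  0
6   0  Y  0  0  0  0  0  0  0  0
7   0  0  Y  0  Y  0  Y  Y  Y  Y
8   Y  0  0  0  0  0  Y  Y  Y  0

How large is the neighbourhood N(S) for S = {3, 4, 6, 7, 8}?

The union of neighbours of {3, 4, 6, 7, 8} is {A, B, C, E, F, G, H, I, J}, which has 9 elements.
Since |N(S)| = 9 ≥ |S| = 5, Hall's condition holds for this subset.

9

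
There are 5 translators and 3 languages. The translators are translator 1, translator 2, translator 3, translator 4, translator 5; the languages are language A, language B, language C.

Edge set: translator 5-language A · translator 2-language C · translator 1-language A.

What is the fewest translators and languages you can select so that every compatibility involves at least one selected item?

{translator 2, language A} is a vertex cover of size 2: every edge has an endpoint in this set.
No smaller cover exists because translator 1–language A, translator 2–language C is a matching of size 2, and a cover must include an endpoint of each of these disjoint edges (König's theorem).

2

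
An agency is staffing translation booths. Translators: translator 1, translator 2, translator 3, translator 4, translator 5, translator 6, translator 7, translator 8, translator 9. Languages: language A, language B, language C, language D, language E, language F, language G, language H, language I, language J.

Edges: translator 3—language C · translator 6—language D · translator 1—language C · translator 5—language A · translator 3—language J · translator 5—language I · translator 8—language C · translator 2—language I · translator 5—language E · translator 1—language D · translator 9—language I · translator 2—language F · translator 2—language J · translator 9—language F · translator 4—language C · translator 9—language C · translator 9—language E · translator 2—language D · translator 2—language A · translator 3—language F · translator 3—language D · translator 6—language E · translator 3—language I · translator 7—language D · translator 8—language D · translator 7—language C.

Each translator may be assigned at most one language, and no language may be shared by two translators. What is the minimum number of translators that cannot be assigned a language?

2

One maximum matching: translator 1-language D, translator 2-language I, translator 3-language J, translator 4-language C, translator 5-language A, translator 6-language E, translator 9-language F.
The set {translator 1, translator 4, translator 7, translator 8} has only 2 neighbours ({language C, language D}), so by Hall's theorem at most 7 of the 9 translators can be matched.
That matches 7 of the 9, leaving 2 unmatched; no matching can do better.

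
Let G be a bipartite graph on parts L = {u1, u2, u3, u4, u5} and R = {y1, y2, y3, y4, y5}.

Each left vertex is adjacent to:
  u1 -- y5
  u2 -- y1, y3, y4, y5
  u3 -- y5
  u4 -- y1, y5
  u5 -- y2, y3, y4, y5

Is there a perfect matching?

The set {u1, u3} has only 1 neighbour ({y5}), so by Hall's theorem at most 4 of the 5 left vertices can be matched.
Hence no matching covers every left vertex.

No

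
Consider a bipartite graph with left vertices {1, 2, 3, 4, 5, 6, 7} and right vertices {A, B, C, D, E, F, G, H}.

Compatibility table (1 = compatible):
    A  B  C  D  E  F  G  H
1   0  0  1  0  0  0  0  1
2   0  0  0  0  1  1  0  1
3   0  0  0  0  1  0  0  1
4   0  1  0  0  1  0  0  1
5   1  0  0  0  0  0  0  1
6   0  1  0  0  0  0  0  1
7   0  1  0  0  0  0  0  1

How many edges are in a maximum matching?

6

A valid assignment of size 6: 1-C, 2-F, 3-H, 4-E, 5-A, 6-B.
The set {3, 4, 6, 7} has only 3 neighbours ({B, E, H}), so by Hall's theorem at most 6 of the 7 left vertices can be matched.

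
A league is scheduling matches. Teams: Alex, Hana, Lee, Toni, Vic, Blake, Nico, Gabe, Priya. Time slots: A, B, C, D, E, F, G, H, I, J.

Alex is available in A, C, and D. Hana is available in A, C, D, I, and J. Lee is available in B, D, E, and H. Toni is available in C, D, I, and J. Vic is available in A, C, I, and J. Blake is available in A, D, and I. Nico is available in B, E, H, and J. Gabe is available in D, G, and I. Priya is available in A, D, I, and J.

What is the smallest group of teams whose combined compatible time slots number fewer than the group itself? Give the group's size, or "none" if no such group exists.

Take S = {Alex, Hana, Toni, Vic, Blake, Priya}. Its neighbourhood is {A, C, D, I, J}, so |N(S)| = 5 < |S| = 6.
Every subset of size less than 6 has at least as many neighbours as members, so 6 is the minimum.

6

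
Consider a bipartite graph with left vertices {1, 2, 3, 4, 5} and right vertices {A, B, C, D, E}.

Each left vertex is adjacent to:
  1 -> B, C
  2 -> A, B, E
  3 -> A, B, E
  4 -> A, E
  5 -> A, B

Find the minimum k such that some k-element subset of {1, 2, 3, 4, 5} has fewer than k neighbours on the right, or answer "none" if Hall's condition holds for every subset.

Take S = {2, 3, 4, 5}. Its neighbourhood is {A, B, E}, so |N(S)| = 3 < |S| = 4.
Every subset of size less than 4 has at least as many neighbours as members, so 4 is the minimum.

4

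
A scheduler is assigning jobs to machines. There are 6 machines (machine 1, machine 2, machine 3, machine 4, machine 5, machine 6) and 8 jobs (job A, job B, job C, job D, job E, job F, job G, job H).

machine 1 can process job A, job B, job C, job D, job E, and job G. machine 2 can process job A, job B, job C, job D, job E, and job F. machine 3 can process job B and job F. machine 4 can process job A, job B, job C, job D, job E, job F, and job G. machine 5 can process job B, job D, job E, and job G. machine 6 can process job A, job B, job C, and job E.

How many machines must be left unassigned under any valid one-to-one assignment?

0

For example, pair machine 1-job D, machine 2-job C, machine 3-job B, machine 4-job F, machine 5-job G, machine 6-job A.
This saturates every machine, so 6 is the maximum.
That matches 6 of the 6, leaving 0 unmatched; no matching can do better.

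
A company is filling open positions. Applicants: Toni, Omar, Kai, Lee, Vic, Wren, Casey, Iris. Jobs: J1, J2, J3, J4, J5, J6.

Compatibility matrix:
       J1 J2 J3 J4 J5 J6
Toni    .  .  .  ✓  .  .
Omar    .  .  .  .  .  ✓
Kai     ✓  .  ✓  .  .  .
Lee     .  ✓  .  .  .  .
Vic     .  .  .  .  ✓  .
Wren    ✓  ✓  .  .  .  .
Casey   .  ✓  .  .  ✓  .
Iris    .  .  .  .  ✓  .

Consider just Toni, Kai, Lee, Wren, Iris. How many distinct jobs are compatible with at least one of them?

5

The union of neighbours of {Toni, Kai, Lee, Wren, Iris} is {J1, J2, J3, J4, J5}, which has 5 elements.
Since |N(S)| = 5 ≥ |S| = 5, Hall's condition holds for this subset.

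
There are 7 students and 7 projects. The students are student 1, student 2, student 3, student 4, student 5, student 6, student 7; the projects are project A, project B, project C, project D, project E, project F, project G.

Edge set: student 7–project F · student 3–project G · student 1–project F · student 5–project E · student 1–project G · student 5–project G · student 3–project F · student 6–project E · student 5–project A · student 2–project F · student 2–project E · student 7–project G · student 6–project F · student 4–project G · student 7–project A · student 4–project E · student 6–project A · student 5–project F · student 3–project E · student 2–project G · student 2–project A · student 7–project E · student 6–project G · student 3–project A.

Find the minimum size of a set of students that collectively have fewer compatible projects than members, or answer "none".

Take S = {student 1, student 2, student 3, student 4, student 5}. Its neighbourhood is {project A, project E, project F, project G}, so |N(S)| = 4 < |S| = 5.
Every subset of size less than 5 has at least as many neighbours as members, so 5 is the minimum.

5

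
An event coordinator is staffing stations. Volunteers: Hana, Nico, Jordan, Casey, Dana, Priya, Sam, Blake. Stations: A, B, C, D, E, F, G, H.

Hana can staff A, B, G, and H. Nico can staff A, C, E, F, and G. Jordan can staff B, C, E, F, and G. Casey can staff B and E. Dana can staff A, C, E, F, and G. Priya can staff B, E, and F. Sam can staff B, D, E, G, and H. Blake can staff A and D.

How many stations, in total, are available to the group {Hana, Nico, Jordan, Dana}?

7

The union of neighbours of {Hana, Nico, Jordan, Dana} is {A, B, C, E, F, G, H}, which has 7 elements.
Since |N(S)| = 7 ≥ |S| = 4, Hall's condition holds for this subset.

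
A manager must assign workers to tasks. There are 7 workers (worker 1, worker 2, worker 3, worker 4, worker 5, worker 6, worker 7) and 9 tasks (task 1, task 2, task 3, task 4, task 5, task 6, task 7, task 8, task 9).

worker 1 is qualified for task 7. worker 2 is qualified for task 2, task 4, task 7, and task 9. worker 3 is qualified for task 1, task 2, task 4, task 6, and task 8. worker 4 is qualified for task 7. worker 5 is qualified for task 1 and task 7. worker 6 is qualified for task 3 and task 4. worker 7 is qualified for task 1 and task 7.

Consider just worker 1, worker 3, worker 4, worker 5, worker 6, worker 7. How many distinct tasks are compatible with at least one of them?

The union of neighbours of {worker 1, worker 3, worker 4, worker 5, worker 6, worker 7} is {task 1, task 2, task 3, task 4, task 6, task 7, task 8}, which has 7 elements.
Since |N(S)| = 7 ≥ |S| = 6, Hall's condition holds for this subset.

7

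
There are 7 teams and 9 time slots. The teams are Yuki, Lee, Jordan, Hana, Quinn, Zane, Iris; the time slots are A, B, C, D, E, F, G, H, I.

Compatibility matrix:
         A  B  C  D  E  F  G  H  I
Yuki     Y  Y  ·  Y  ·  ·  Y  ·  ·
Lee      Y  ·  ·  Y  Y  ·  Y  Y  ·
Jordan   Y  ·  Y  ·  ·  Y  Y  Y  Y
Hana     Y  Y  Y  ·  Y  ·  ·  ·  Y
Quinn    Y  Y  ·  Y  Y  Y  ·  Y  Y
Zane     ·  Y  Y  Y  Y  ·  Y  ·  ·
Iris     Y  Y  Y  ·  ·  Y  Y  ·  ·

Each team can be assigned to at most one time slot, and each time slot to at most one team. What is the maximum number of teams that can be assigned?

7

For example, pair Yuki–D, Lee–H, Jordan–F, Hana–B, Quinn–A, Zane–E, Iris–G.
All 7 teams are matched, so no larger matching exists.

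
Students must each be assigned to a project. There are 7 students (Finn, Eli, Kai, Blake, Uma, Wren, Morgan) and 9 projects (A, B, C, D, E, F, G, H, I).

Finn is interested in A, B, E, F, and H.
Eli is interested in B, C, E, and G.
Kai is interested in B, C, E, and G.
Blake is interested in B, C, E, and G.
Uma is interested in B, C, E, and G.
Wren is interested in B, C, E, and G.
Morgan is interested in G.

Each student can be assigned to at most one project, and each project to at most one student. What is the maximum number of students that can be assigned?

For example, pair Finn→A, Eli→G, Kai→C, Blake→E, Uma→B.
The set {Eli, Kai, Blake, Uma, Wren, Morgan} has only 4 neighbours ({B, C, E, G}), so by Hall's theorem at most 5 of the 7 students can be matched.

5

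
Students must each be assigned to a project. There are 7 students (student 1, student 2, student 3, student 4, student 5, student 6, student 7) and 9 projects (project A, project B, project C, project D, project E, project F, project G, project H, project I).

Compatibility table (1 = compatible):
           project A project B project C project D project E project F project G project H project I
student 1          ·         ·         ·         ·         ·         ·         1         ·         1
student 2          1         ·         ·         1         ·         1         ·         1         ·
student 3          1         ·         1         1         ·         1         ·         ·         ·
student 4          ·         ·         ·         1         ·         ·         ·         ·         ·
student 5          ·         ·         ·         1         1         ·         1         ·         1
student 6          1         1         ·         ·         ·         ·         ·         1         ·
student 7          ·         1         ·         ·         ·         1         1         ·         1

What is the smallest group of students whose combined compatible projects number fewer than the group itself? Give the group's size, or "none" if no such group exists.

A matching saturating every student exists, for instance student 1→project G, student 2→project F, student 3→project C, student 4→project D, student 5→project E, student 6→project A, student 7→project I.
By Hall's marriage theorem, this means |N(S)| ≥ |S| for every subset S, so no violating subset exists.

none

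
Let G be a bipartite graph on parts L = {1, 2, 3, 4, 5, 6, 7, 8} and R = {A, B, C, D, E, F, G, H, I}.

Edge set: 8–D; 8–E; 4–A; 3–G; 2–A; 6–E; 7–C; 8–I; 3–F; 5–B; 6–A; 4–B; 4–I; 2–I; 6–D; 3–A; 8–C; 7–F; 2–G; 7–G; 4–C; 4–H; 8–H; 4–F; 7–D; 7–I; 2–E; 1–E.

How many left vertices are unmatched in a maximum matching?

0

A valid assignment of size 8: 1→E, 2→I, 3→F, 4→A, 5→B, 6→D, 7→G, 8→H.
This saturates every left vertex, so 8 is the maximum.
That matches 8 of the 8, leaving 0 unmatched; no matching can do better.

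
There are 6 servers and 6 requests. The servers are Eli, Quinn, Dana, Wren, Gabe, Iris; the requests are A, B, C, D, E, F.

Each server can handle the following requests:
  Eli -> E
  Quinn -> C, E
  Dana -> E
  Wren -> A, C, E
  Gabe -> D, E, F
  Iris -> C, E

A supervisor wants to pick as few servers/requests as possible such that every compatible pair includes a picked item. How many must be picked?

{Wren, Gabe, C, E} is a vertex cover of size 4: every edge has an endpoint in this set.
No smaller cover exists because Eli–E, Quinn–C, Wren–A, Gabe–D is a matching of size 4, and a cover must include an endpoint of each of these disjoint edges (König's theorem).

4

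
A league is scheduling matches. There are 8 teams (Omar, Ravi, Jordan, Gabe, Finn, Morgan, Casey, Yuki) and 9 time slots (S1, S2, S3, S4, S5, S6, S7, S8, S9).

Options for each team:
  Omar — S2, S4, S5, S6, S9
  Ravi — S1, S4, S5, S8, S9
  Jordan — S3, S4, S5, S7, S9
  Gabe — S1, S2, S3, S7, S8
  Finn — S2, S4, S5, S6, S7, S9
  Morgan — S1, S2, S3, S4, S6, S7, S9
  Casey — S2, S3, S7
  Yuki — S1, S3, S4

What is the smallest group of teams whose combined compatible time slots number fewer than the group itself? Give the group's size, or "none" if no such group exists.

A matching saturating every team exists, for instance Omar→S2, Ravi→S1, Jordan→S5, Gabe→S3, Finn→S9, Morgan→S6, Casey→S7, Yuki→S4.
By Hall's marriage theorem, this means |N(S)| ≥ |S| for every subset S, so no violating subset exists.

none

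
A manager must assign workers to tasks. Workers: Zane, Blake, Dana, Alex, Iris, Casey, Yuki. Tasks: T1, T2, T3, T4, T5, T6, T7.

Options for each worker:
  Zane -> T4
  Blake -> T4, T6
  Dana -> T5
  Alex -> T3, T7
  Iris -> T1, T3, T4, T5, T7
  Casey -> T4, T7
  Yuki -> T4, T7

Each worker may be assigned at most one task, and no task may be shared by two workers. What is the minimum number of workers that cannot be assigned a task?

1

A valid assignment of size 6: Zane-T4, Blake-T6, Dana-T5, Alex-T3, Iris-T1, Casey-T7.
The set {Zane, Casey, Yuki} has only 2 neighbours ({T4, T7}), so by Hall's theorem at most 6 of the 7 workers can be matched.
That matches 6 of the 7, leaving 1 unmatched; no matching can do better.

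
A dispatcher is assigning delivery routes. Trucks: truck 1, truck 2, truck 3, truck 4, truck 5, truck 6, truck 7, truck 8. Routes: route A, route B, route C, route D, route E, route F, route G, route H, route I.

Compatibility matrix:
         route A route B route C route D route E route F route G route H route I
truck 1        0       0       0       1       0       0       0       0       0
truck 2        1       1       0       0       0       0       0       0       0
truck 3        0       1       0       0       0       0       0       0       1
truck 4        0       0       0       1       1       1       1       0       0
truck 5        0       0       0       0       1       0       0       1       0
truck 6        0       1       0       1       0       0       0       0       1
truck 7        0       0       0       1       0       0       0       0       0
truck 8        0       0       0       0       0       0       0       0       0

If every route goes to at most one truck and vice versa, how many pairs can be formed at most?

One maximum matching: truck 1–route D, truck 2–route A, truck 3–route I, truck 4–route F, truck 5–route E, truck 6–route B.
The set {truck 1, truck 7, truck 8} has only 1 neighbour ({route D}), so by Hall's theorem at most 6 of the 8 trucks can be matched.

6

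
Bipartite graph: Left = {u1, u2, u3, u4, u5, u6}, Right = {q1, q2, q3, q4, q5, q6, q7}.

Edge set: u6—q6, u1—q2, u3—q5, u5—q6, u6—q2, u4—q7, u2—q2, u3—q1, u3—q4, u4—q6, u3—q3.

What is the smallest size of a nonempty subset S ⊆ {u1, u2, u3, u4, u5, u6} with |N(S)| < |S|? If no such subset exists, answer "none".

Take S = {u1, u2}. Its neighbourhood is {q2}, so |N(S)| = 1 < |S| = 2.
No single vertex violates Hall's condition since each has at least one neighbour, so 2 is the minimum.

2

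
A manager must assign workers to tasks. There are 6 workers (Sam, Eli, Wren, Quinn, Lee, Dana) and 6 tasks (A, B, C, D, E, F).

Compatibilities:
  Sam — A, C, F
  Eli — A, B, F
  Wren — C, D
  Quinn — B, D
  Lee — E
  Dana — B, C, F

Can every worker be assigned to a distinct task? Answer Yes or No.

For example, pair Sam-F, Eli-A, Wren-C, Quinn-D, Lee-E, Dana-B.
All 6 workers are covered.

Yes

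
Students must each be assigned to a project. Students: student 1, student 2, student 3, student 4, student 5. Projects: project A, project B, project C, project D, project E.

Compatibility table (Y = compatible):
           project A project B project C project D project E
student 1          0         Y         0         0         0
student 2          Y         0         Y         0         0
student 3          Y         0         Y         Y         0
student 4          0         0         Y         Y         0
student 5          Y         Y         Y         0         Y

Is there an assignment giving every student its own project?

Yes

A valid assignment of size 5: student 1-project B, student 2-project A, student 3-project D, student 4-project C, student 5-project E.
Every student is matched, so this is a perfect matching.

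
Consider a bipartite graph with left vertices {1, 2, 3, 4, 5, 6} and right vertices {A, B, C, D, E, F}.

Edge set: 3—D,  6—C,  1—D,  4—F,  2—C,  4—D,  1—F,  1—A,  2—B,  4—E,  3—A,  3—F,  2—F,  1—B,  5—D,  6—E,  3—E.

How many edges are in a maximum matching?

6

A valid assignment of size 6: 1→B, 2→C, 3→A, 4→F, 5→D, 6→E.
This saturates every left vertex, so 6 is the maximum.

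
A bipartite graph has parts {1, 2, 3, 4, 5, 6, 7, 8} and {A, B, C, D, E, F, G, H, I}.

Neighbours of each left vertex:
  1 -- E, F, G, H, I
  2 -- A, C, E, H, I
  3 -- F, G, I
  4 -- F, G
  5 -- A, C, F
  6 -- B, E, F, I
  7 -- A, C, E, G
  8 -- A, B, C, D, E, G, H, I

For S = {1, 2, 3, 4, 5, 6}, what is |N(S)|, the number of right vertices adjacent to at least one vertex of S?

The union of neighbours of {1, 2, 3, 4, 5, 6} is {A, B, C, E, F, G, H, I}, which has 8 elements.
Since |N(S)| = 8 ≥ |S| = 6, Hall's condition holds for this subset.

8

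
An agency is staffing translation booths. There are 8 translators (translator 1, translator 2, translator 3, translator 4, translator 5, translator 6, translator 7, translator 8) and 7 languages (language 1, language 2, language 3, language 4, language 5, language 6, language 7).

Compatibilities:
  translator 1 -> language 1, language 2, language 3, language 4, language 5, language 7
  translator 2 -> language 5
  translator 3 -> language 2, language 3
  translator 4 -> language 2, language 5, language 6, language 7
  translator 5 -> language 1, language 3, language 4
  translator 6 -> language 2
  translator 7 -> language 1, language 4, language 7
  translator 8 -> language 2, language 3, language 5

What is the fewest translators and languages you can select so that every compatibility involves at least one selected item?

7

The 7 edges translator 1–language 4, translator 2–language 5, translator 3–language 3, translator 4–language 6, translator 5–language 1, translator 6–language 2, translator 7–language 7 form a matching, so any vertex cover needs at least 7 vertices (one per matched edge).
Conversely {translator 1, translator 4, translator 5, translator 7, language 2, language 3, language 5} meets every edge and has exactly 7 vertices, so 7 is optimal.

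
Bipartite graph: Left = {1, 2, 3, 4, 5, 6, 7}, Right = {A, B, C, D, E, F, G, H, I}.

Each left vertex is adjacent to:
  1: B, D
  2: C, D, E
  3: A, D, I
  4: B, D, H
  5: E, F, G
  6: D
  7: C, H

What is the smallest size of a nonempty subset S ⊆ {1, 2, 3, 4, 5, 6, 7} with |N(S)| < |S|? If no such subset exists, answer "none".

A matching saturating every left vertex exists, for instance 1→B, 2→E, 3→I, 4→H, 5→G, 6→D, 7→C.
By Hall's marriage theorem, this means |N(S)| ≥ |S| for every subset S, so no violating subset exists.

none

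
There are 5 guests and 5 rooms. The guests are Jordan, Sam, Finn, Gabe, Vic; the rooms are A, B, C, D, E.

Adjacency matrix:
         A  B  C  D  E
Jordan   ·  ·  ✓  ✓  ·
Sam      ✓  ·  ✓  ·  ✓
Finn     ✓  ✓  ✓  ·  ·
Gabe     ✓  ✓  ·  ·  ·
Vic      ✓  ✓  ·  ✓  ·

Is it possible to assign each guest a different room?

One maximum matching: Jordan→D, Sam→E, Finn→C, Gabe→A, Vic→B.
Every guest is matched, so this is a perfect matching.

Yes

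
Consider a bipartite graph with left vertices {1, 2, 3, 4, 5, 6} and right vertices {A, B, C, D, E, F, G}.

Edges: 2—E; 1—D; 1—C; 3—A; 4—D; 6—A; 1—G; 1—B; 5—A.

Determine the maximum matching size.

4

One maximum matching: 1–B, 2–E, 3–A, 4–D.
The set {3, 5, 6} has only 1 neighbour ({A}), so by Hall's theorem at most 4 of the 6 left vertices can be matched.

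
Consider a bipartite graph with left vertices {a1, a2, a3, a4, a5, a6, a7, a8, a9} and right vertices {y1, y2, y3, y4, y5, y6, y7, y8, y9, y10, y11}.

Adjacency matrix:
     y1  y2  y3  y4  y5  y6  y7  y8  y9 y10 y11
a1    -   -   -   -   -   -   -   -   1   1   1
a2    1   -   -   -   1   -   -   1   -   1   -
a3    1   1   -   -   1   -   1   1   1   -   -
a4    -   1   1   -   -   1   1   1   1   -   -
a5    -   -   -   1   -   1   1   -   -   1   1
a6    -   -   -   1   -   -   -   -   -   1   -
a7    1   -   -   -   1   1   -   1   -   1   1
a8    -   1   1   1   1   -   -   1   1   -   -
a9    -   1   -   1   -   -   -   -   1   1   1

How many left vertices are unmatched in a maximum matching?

For example, pair a1→y9, a2→y5, a3→y1, a4→y6, a5→y7, a6→y10, a7→y11, a8→y3, a9→y4.
All 9 left vertices are matched, so no larger matching exists.
That matches 9 of the 9, leaving 0 unmatched; no matching can do better.

0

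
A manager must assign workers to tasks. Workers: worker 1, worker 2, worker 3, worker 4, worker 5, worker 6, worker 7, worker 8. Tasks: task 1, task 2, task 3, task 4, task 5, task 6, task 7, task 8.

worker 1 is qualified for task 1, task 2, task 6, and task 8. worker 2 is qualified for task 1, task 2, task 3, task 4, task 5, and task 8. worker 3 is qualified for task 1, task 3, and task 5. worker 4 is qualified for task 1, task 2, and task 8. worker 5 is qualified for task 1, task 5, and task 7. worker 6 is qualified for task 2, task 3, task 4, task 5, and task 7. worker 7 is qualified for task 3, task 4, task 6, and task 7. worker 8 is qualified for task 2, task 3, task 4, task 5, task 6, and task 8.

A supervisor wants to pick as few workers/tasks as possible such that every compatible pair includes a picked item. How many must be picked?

8

The 8 edges worker 1–task 2, worker 2–task 4, worker 3–task 3, worker 4–task 1, worker 5–task 7, worker 6–task 5, worker 7–task 6, worker 8–task 8 form a matching, so any vertex cover needs at least 8 vertices (one per matched edge).
Conversely {worker 1, worker 2, worker 3, worker 4, worker 5, worker 6, worker 7, worker 8} meets every edge and has exactly 8 vertices, so 8 is optimal.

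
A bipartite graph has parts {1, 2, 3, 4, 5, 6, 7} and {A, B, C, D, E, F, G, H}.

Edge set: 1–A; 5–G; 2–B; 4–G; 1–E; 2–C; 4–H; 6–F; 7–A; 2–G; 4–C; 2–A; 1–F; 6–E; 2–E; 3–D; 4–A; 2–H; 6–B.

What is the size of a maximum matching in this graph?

7

A valid assignment of size 7: 1→F, 2→E, 3→D, 4→C, 5→G, 6→B, 7→A.
All 7 left vertices are matched, so no larger matching exists.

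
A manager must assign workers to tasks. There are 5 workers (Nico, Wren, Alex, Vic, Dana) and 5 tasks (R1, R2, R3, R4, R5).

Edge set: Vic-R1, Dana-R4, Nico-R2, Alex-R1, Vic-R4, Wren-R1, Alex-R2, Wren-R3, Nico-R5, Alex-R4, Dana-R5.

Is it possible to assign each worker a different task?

A valid assignment of size 5: Nico-R5, Wren-R3, Alex-R2, Vic-R1, Dana-R4.
Every worker is matched, so this is a perfect matching.

Yes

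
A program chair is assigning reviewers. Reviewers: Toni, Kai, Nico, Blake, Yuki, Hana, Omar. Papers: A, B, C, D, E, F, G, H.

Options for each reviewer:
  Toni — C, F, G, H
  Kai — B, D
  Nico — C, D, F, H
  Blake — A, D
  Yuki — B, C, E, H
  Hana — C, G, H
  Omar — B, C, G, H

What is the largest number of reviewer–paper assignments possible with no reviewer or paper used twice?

7

A valid assignment of size 7: Toni-C, Kai-D, Nico-F, Blake-A, Yuki-E, Hana-G, Omar-B.
All 7 reviewers are matched, so no larger matching exists.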